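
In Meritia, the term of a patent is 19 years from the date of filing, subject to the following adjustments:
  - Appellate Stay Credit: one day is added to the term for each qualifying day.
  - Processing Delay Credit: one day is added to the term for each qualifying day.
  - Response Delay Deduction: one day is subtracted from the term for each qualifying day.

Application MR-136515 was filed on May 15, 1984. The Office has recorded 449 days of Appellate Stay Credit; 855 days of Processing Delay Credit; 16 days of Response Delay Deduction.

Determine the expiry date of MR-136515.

November 23, 2006

Base term: filing date + 19 years → 15 May 2003.
Appellate Stay Credit: +449 days → 6 August 2004.
Processing Delay Credit: +855 days → 9 December 2006.
Response Delay Deduction: −16 days → 23 November 2006.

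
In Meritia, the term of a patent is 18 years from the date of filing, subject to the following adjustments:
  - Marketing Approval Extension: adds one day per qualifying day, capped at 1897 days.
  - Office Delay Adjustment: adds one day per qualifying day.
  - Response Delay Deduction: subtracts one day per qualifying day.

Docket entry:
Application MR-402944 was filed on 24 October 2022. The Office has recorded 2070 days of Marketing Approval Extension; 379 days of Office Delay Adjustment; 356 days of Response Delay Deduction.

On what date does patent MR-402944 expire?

Base term: filing date + 18 years → 24 October 2040.
Marketing Approval Extension: 2070 days claimed exceeds the 1897-day cap, so +1897 days → 3 January 2046.
Office Delay Adjustment: +379 days → 17 January 2047.
Response Delay Deduction: −356 days → 26 January 2046.

January 26, 2046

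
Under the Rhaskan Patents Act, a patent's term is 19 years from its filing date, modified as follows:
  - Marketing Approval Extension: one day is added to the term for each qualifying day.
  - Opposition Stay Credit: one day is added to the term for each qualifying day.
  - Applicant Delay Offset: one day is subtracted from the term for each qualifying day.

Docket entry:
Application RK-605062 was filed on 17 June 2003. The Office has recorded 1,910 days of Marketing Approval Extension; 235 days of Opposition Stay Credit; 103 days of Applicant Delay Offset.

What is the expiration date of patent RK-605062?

Base term: filing date + 19 years → 17 June 2022.
Marketing Approval Extension: +1910 days → 9 September 2027.
Opposition Stay Credit: +235 days → 1 May 2028.
Applicant Delay Offset: −103 days → 19 January 2028.

2028-01-19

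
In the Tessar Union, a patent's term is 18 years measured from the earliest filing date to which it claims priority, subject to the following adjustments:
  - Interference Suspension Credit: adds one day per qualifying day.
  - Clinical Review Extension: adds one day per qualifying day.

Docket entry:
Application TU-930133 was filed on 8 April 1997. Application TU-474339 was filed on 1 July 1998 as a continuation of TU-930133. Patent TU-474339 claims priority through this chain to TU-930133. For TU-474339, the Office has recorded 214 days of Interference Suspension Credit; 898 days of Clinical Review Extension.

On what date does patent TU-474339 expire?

April 24, 2018

Earliest priority filing: 8 April 1997.
Base term: 8 April 1997 + 18 years → 8 April 2015.
Interference Suspension Credit: +214 days → 8 November 2015.
Clinical Review Extension: +898 days → 24 April 2018.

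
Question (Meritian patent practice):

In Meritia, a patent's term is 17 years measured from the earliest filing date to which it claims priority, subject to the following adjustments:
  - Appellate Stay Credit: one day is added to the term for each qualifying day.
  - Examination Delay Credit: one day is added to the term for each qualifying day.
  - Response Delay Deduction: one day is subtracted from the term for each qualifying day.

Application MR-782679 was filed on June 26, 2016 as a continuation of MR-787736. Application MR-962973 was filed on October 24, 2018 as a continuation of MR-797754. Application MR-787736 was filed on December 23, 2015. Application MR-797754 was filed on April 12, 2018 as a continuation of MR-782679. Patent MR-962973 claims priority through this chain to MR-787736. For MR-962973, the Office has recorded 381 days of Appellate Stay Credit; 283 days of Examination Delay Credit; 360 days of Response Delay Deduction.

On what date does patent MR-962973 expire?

October 23, 2033

Earliest priority filing: 23 December 2015.
Base term: 23 December 2015 + 17 years → 23 December 2032.
Appellate Stay Credit: +381 days → 8 January 2034.
Examination Delay Credit: +283 days → 18 October 2034.
Response Delay Deduction: −360 days → 23 October 2033.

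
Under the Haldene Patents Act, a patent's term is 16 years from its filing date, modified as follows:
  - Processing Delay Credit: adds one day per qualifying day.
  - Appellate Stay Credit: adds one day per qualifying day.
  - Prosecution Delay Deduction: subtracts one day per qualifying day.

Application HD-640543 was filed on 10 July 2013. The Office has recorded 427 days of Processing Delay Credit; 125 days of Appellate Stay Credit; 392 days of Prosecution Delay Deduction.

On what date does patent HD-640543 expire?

December 17, 2029

Base term: filing date + 16 years → 10 July 2029.
Processing Delay Credit: +427 days → 10 September 2030.
Appellate Stay Credit: +125 days → 13 January 2031.
Prosecution Delay Deduction: −392 days → 17 December 2029.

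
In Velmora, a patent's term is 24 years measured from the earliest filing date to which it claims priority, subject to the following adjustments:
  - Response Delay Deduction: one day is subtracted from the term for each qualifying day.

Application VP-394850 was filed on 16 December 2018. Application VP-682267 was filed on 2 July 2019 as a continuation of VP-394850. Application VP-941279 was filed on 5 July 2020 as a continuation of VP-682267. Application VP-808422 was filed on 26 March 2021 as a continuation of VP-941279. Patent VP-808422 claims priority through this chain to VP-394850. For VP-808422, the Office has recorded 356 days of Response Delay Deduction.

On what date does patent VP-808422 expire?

2041-12-25

Earliest priority filing: 16 December 2018.
Base term: 16 December 2018 + 24 years → 16 December 2042.
Response Delay Deduction: −356 days → 25 December 2041.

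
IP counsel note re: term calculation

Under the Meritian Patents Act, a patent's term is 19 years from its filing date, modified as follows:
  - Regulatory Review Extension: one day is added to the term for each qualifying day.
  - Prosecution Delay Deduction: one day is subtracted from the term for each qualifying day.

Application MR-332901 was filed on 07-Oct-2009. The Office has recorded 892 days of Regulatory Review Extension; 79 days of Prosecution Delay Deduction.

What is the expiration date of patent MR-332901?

December 29, 2030

Base term: filing date + 19 years → 7 October 2028.
Regulatory Review Extension: +892 days → 18 March 2031.
Prosecution Delay Deduction: −79 days → 29 December 2030.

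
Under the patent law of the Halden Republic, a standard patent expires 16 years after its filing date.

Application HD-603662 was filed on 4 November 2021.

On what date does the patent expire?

November 4, 2037

Filing date + 16 years → 4 November 2037.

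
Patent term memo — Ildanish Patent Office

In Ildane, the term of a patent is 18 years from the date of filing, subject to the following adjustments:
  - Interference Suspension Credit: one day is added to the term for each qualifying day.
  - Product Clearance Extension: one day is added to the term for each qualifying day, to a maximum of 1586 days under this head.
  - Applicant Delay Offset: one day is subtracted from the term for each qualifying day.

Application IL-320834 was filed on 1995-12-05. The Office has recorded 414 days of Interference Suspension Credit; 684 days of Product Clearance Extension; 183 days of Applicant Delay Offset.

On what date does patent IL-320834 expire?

Base term: filing date + 18 years → 5 December 2013.
Interference Suspension Credit: +414 days → 23 January 2015.
Product Clearance Extension: 684 days (within the 1586-day cap) → +684 days → 7 December 2016.
Applicant Delay Offset: −183 days → 7 June 2016.

June 7, 2016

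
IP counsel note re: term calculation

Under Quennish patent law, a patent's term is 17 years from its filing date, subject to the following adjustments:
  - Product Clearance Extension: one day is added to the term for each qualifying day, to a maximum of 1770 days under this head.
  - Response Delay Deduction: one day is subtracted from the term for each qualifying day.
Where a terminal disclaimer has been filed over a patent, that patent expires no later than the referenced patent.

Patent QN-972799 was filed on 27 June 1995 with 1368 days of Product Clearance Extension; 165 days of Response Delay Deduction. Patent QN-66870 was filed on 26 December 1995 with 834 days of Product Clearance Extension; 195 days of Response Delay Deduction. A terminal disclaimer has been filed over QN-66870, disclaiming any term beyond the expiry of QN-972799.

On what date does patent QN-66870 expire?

Natural term of QN-66870:
  Base: filing + 17 years → 26 December 2012.
  Product Clearance Extension: 834 days (within the 1770-day cap) → +834 days → 9 April 2015.
  Response Delay Deduction: −195 days → 26 September 2014.
Expiry of referenced patent QN-972799:
  Base: filing + 17 years → 27 June 2012.
  Product Clearance Extension: 1368 days (within the 1770-day cap) → +1368 days → 26 March 2016.
  Response Delay Deduction: −165 days → 13 October 2015.
Terminal disclaimer: QN-66870 expires on the earlier of 26 September 2014 and 13 October 2015.

September 26, 2014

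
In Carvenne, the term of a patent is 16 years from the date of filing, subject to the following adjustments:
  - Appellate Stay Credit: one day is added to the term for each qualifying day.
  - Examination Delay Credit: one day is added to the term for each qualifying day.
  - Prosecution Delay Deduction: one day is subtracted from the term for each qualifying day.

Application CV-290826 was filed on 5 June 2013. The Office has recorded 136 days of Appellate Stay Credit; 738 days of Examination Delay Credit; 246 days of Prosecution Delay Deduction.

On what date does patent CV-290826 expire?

2031-02-23

Base term: filing date + 16 years → 5 June 2029.
Appellate Stay Credit: +136 days → 19 October 2029.
Examination Delay Credit: +738 days → 27 October 2031.
Prosecution Delay Deduction: −246 days → 23 February 2031.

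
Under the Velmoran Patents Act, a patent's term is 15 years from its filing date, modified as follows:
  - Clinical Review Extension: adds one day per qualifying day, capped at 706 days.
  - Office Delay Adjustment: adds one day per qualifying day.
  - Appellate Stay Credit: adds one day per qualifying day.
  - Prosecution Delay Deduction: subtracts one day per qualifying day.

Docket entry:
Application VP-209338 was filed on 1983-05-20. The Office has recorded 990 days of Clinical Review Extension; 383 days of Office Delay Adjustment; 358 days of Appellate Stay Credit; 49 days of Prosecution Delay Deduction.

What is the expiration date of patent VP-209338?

2002-03-18

Base term: filing date + 15 years → 20 May 1998.
Clinical Review Extension: 990 days claimed exceeds the 706-day cap, so +706 days → 25 April 2000.
Office Delay Adjustment: +383 days → 13 May 2001.
Appellate Stay Credit: +358 days → 6 May 2002.
Prosecution Delay Deduction: −49 days → 18 March 2002.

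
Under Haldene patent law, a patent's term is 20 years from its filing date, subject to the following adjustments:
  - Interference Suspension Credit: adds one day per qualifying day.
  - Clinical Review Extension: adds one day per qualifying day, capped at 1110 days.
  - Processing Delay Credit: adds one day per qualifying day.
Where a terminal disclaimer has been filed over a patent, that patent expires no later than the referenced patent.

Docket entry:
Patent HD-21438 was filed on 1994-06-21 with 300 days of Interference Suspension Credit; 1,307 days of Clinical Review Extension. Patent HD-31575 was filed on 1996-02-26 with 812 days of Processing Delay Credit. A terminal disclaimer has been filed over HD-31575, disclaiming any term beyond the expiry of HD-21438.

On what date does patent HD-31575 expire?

Natural term of HD-31575:
  Base: filing + 20 years → 26 February 2016.
  Processing Delay Credit: +812 days → 18 May 2018.
Expiry of referenced patent HD-21438:
  Base: filing + 20 years → 21 June 2014.
  Interference Suspension Credit: +300 days → 17 April 2015.
  Clinical Review Extension: 1307 days claimed exceeds the 1110-day cap, so +1110 days → 1 May 2018.
Terminal disclaimer: HD-31575 expires on the earlier of 18 May 2018 and 1 May 2018.

2018-05-01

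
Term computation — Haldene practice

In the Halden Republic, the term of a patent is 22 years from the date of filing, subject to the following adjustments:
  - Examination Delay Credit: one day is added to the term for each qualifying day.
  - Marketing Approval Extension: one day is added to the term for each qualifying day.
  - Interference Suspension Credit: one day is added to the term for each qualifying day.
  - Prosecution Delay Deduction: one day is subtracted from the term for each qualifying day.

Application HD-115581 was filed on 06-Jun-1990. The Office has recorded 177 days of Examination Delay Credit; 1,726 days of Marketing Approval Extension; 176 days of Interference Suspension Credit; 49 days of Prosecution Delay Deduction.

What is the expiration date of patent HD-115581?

December 27, 2017

Base term: filing date + 22 years → 6 June 2012.
Examination Delay Credit: +177 days → 30 November 2012.
Marketing Approval Extension: +1726 days → 22 August 2017.
Interference Suspension Credit: +176 days → 14 February 2018.
Prosecution Delay Deduction: −49 days → 27 December 2017.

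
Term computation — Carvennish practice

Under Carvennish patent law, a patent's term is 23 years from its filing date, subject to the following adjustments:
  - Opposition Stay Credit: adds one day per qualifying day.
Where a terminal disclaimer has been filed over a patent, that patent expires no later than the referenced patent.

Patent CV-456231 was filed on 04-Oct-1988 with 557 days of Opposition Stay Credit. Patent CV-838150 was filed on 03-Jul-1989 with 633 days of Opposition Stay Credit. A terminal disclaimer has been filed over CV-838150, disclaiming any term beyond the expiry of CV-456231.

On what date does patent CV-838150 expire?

Natural term of CV-838150:
  Base: filing + 23 years → 3 July 2012.
  Opposition Stay Credit: +633 days → 28 March 2014.
Expiry of referenced patent CV-456231:
  Base: filing + 23 years → 4 October 2011.
  Opposition Stay Credit: +557 days → 13 April 2013.
Terminal disclaimer: CV-838150 expires on the earlier of 28 March 2014 and 13 April 2013.

April 13, 2013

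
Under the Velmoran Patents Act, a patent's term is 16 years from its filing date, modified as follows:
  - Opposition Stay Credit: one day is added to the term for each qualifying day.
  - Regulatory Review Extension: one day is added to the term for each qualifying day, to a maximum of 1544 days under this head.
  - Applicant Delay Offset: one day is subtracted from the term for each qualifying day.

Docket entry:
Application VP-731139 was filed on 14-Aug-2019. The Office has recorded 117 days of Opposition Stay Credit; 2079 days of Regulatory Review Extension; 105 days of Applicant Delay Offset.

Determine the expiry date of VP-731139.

November 17, 2039

Base term: filing date + 16 years → 14 August 2035.
Opposition Stay Credit: +117 days → 9 December 2035.
Regulatory Review Extension: 2079 days claimed exceeds the 1544-day cap, so +1544 days → 1 March 2040.
Applicant Delay Offset: −105 days → 17 November 2039.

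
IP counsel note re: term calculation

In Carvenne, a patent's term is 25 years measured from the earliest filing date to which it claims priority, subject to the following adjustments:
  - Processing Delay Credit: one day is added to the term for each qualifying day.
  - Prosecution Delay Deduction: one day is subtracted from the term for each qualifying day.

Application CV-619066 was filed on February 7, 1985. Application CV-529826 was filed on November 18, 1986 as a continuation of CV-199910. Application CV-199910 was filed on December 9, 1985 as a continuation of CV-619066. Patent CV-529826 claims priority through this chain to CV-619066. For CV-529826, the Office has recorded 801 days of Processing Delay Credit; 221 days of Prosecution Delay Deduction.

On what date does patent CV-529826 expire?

Earliest priority filing: 7 February 1985.
Base term: 7 February 1985 + 25 years → 7 February 2010.
Processing Delay Credit: +801 days → 18 April 2012.
Prosecution Delay Deduction: −221 days → 10 September 2011.

2011-09-10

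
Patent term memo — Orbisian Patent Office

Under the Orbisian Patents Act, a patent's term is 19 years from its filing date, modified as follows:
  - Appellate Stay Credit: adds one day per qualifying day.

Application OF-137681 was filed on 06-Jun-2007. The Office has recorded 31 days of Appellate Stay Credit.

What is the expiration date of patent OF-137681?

2026-07-07

Base term: filing date + 19 years → 6 June 2026.
Appellate Stay Credit: +31 days → 7 July 2026.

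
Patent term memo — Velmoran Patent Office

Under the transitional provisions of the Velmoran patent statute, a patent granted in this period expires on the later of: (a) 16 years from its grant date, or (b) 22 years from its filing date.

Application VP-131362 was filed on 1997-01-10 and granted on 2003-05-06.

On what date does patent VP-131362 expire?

(a) grant + 16 years → 6 May 2019.
(b) filing + 22 years → 10 January 2019.
Later of the two: 6 May 2019.

May 6, 2019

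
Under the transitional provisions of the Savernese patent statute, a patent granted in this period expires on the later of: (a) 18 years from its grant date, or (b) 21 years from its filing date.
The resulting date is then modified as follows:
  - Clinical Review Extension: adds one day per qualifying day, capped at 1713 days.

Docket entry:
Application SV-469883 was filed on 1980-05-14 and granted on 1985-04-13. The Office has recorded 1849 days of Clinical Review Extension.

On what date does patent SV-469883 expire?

2007-12-21

(a) grant + 18 years → 13 April 2003.
(b) filing + 21 years → 14 May 2001.
Later of the two: 13 April 2003.
Clinical Review Extension: 1849 days claimed exceeds the 1713-day cap, so +1713 days → 21 December 2007.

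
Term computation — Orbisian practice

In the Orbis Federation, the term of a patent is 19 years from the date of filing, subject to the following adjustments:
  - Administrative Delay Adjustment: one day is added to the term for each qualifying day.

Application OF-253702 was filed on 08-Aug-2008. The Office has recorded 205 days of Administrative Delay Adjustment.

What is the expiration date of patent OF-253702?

2028-02-29

Base term: filing date + 19 years → 8 August 2027.
Administrative Delay Adjustment: +205 days → 29 February 2028.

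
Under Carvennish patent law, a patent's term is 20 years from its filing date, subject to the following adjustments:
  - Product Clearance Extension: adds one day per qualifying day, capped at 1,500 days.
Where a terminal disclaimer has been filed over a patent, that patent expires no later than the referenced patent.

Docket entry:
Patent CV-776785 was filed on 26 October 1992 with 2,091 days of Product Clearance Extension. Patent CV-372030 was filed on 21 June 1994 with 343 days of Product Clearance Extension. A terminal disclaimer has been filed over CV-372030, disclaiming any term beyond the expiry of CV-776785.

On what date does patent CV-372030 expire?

Natural term of CV-372030:
  Base: filing + 20 years → 21 June 2014.
  Product Clearance Extension: 343 days (within the 1500-day cap) → +343 days → 30 May 2015.
Expiry of referenced patent CV-776785:
  Base: filing + 20 years → 26 October 2012.
  Product Clearance Extension: 2091 days claimed exceeds the 1500-day cap, so +1500 days → 4 December 2016.
Terminal disclaimer: CV-372030 expires on the earlier of 30 May 2015 and 4 December 2016.

May 30, 2015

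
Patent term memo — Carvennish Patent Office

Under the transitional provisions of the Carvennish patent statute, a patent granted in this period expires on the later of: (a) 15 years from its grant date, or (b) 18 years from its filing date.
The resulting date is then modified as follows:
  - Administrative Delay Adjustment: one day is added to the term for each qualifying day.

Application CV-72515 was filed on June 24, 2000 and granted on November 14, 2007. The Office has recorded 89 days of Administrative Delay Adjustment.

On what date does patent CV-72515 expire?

2023-02-11

(a) grant + 15 years → 14 November 2022.
(b) filing + 18 years → 24 June 2018.
Later of the two: 14 November 2022.
Administrative Delay Adjustment: +89 days → 11 February 2023.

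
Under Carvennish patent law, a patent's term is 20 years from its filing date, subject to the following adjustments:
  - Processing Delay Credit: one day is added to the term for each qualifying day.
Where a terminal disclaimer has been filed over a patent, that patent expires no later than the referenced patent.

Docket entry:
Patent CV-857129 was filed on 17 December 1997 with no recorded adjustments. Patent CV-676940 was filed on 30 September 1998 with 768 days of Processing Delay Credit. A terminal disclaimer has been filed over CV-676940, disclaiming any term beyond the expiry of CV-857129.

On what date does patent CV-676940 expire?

Natural term of CV-676940:
  Base: filing + 20 years → 30 September 2018.
  Processing Delay Credit: +768 days → 6 November 2020.
Expiry of referenced patent CV-857129:
  Base: filing + 20 years → 17 December 2017.
Terminal disclaimer: CV-676940 expires on the earlier of 6 November 2020 and 17 December 2017.

December 17, 2017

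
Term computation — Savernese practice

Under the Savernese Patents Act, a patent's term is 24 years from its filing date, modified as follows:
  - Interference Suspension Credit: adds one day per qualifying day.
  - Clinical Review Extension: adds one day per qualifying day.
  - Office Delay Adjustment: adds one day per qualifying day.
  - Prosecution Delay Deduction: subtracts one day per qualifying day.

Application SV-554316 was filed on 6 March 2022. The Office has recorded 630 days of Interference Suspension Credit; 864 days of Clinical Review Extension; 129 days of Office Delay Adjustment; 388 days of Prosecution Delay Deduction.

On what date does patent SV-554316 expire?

July 23, 2049

Base term: filing date + 24 years → 6 March 2046.
Interference Suspension Credit: +630 days → 26 November 2047.
Clinical Review Extension: +864 days → 8 April 2050.
Office Delay Adjustment: +129 days → 15 August 2050.
Prosecution Delay Deduction: −388 days → 23 July 2049.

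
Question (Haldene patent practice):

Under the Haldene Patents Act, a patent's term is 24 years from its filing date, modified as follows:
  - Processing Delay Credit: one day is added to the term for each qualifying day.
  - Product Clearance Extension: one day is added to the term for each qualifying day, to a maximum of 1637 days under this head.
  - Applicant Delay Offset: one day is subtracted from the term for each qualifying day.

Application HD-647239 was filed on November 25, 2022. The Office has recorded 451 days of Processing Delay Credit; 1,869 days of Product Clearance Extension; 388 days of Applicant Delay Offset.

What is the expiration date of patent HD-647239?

Base term: filing date + 24 years → 25 November 2046.
Processing Delay Credit: +451 days → 19 February 2048.
Product Clearance Extension: 1869 days claimed exceeds the 1637-day cap, so +1637 days → 13 August 2052.
Applicant Delay Offset: −388 days → 22 July 2051.

2051-07-22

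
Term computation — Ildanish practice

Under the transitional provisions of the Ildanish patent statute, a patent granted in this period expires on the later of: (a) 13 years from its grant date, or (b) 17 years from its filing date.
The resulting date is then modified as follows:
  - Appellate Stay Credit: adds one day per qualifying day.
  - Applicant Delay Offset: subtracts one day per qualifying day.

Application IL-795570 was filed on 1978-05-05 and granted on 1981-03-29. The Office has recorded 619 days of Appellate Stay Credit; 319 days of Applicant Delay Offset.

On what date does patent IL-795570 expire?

(a) grant + 13 years → 29 March 1994.
(b) filing + 17 years → 5 May 1995.
Later of the two: 5 May 1995.
Appellate Stay Credit: +619 days → 13 January 1997.
Applicant Delay Offset: −319 days → 29 February 1996.

1996-02-29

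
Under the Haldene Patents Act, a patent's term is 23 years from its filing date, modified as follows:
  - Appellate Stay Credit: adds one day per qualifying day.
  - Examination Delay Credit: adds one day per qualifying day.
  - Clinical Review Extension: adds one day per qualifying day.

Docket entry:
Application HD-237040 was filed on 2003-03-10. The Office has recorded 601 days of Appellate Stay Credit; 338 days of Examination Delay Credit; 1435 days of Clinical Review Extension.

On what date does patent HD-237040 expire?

2032-09-08

Base term: filing date + 23 years → 10 March 2026.
Appellate Stay Credit: +601 days → 1 November 2027.
Examination Delay Credit: +338 days → 4 October 2028.
Clinical Review Extension: +1435 days → 8 September 2032.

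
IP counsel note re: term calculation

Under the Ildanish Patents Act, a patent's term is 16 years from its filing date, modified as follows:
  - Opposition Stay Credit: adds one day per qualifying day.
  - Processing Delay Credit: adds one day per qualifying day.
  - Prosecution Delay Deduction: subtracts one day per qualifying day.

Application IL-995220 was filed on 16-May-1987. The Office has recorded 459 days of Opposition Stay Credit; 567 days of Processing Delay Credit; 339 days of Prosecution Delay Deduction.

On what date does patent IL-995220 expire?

Base term: filing date + 16 years → 16 May 2003.
Opposition Stay Credit: +459 days → 17 August 2004.
Processing Delay Credit: +567 days → 7 March 2006.
Prosecution Delay Deduction: −339 days → 2 April 2005.

2005-04-02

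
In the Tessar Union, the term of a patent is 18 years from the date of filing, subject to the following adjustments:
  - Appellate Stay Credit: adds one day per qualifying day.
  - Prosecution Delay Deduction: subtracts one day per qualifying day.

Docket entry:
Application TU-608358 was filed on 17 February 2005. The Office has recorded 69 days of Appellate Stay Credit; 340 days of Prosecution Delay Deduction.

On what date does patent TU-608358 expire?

May 22, 2022

Base term: filing date + 18 years → 17 February 2023.
Appellate Stay Credit: +69 days → 27 April 2023.
Prosecution Delay Deduction: −340 days → 22 May 2022.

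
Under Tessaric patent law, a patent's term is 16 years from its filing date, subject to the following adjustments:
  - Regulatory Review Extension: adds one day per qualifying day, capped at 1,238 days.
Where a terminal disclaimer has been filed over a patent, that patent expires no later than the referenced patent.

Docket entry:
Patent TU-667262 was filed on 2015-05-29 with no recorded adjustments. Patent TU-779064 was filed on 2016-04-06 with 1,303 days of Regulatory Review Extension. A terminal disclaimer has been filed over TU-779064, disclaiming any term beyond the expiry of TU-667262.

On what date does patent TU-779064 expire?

Natural term of TU-779064:
  Base: filing + 16 years → 6 April 2032.
  Regulatory Review Extension: 1303 days claimed exceeds the 1238-day cap, so +1238 days → 27 August 2035.
Expiry of referenced patent TU-667262:
  Base: filing + 16 years → 29 May 2031.
Terminal disclaimer: TU-779064 expires on the earlier of 27 August 2035 and 29 May 2031.

May 29, 2031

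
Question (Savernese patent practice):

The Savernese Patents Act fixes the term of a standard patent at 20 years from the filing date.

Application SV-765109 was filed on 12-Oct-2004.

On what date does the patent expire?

Filing date + 20 years → 12 October 2024.

2024-10-12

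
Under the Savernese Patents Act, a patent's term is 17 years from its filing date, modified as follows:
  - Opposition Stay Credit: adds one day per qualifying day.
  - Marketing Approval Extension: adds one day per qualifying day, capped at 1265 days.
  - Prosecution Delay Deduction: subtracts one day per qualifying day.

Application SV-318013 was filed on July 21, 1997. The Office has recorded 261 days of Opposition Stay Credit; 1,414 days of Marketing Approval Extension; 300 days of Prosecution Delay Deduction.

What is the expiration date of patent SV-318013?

Base term: filing date + 17 years → 21 July 2014.
Opposition Stay Credit: +261 days → 8 April 2015.
Marketing Approval Extension: 1414 days claimed exceeds the 1265-day cap, so +1265 days → 24 September 2018.
Prosecution Delay Deduction: −300 days → 28 November 2017.

November 28, 2017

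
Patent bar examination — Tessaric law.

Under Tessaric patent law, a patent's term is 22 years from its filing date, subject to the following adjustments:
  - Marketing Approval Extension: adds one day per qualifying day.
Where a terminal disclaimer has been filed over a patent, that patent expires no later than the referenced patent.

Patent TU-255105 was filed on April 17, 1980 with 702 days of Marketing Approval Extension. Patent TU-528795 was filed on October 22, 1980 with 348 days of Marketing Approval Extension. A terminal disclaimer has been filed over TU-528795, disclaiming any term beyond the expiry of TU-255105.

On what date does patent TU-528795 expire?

October 5, 2003

Natural term of TU-528795:
  Base: filing + 22 years → 22 October 2002.
  Marketing Approval Extension: +348 days → 5 October 2003.
Expiry of referenced patent TU-255105:
  Base: filing + 22 years → 17 April 2002.
  Marketing Approval Extension: +702 days → 19 March 2004.
Terminal disclaimer: TU-528795 expires on the earlier of 5 October 2003 and 19 March 2004.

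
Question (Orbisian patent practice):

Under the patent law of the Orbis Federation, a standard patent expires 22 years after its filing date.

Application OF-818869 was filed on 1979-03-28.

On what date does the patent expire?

2001-03-28

Filing date + 22 years → 28 March 2001.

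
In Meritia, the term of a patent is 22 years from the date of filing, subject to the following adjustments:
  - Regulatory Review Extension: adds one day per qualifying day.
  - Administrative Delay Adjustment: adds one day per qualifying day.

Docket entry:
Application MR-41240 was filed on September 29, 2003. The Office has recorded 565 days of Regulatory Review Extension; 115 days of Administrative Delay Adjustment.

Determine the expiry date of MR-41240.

Base term: filing date + 22 years → 29 September 2025.
Regulatory Review Extension: +565 days → 17 April 2027.
Administrative Delay Adjustment: +115 days → 10 August 2027.

August 10, 2027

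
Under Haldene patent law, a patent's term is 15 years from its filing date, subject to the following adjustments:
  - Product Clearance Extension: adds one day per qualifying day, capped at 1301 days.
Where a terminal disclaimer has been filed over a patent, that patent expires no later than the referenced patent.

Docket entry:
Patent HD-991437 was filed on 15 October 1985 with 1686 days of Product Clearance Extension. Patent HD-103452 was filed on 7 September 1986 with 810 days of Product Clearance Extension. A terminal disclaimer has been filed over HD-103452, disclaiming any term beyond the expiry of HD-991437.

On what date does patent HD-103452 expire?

Natural term of HD-103452:
  Base: filing + 15 years → 7 September 2001.
  Product Clearance Extension: 810 days (within the 1301-day cap) → +810 days → 26 November 2003.
Expiry of referenced patent HD-991437:
  Base: filing + 15 years → 15 October 2000.
  Product Clearance Extension: 1686 days claimed exceeds the 1301-day cap, so +1301 days → 8 May 2004.
Terminal disclaimer: HD-103452 expires on the earlier of 26 November 2003 and 8 May 2004.

2003-11-26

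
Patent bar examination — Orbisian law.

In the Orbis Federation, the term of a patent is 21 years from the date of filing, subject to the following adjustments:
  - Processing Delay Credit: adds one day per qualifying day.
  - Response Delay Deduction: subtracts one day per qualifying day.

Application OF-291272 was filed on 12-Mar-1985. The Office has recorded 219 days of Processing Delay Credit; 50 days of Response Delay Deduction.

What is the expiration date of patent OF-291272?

Base term: filing date + 21 years → 12 March 2006.
Processing Delay Credit: +219 days → 17 October 2006.
Response Delay Deduction: −50 days → 28 August 2006.

August 28, 2006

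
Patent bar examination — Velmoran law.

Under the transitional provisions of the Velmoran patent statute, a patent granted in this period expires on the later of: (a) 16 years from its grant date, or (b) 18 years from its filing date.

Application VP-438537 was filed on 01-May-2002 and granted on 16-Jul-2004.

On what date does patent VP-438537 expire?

July 16, 2020

(a) grant + 16 years → 16 July 2020.
(b) filing + 18 years → 1 May 2020.
Later of the two: 16 July 2020.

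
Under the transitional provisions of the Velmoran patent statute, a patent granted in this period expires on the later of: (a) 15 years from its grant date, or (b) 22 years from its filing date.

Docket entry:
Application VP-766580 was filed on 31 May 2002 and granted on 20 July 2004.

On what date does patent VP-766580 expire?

(a) grant + 15 years → 20 July 2019.
(b) filing + 22 years → 31 May 2024.
Later of the two: 31 May 2024.

May 31, 2024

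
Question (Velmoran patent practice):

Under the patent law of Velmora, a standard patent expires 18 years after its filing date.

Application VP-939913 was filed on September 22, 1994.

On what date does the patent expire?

2012-09-22

Filing date + 18 years → 22 September 2012.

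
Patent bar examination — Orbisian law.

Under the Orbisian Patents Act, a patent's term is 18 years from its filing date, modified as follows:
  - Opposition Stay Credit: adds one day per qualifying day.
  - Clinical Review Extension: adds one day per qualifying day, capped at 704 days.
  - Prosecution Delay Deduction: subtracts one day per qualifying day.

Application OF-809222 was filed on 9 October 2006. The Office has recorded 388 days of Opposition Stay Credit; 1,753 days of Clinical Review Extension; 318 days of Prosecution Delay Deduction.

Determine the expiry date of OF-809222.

2026-11-22

Base term: filing date + 18 years → 9 October 2024.
Opposition Stay Credit: +388 days → 1 November 2025.
Clinical Review Extension: 1753 days claimed exceeds the 704-day cap, so +704 days → 6 October 2027.
Prosecution Delay Deduction: −318 days → 22 November 2026.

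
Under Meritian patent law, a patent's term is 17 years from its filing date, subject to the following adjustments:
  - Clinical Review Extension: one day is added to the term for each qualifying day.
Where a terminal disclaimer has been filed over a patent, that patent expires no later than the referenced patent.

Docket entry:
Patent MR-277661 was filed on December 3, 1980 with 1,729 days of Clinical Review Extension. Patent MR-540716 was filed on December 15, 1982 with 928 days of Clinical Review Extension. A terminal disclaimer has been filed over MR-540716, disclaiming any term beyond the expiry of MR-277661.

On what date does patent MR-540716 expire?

2002-06-30

Natural term of MR-540716:
  Base: filing + 17 years → 15 December 1999.
  Clinical Review Extension: +928 days → 30 June 2002.
Expiry of referenced patent MR-277661:
  Base: filing + 17 years → 3 December 1997.
  Clinical Review Extension: +1729 days → 28 August 2002.
Terminal disclaimer: MR-540716 expires on the earlier of 30 June 2002 and 28 August 2002.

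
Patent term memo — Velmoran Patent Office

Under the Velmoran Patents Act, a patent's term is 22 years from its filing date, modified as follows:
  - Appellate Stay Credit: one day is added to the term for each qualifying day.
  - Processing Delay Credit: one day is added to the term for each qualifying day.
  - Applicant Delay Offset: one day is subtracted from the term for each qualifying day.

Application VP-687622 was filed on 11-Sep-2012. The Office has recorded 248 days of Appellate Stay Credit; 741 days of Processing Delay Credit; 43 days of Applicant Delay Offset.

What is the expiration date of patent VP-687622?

April 14, 2037

Base term: filing date + 22 years → 11 September 2034.
Appellate Stay Credit: +248 days → 17 May 2035.
Processing Delay Credit: +741 days → 27 May 2037.
Applicant Delay Offset: −43 days → 14 April 2037.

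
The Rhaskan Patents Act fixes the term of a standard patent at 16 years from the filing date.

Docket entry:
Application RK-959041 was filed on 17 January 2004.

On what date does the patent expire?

Filing date + 16 years → 17 January 2020.

January 17, 2020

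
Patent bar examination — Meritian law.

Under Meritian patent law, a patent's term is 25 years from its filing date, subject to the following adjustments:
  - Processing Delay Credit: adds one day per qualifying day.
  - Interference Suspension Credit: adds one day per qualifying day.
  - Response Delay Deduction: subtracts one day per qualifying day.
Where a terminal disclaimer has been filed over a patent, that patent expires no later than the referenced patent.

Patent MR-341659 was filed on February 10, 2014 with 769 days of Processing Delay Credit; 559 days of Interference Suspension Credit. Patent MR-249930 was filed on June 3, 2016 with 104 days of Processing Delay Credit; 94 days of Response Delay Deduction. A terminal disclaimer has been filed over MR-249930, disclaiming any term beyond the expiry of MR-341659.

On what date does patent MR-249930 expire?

Natural term of MR-249930:
  Base: filing + 25 years → 3 June 2041.
  Processing Delay Credit: +104 days → 15 September 2041.
  Response Delay Deduction: −94 days → 13 June 2041.
Expiry of referenced patent MR-341659:
  Base: filing + 25 years → 10 February 2039.
  Processing Delay Credit: +769 days → 20 March 2041.
  Interference Suspension Credit: +559 days → 30 September 2042.
Terminal disclaimer: MR-249930 expires on the earlier of 13 June 2041 and 30 September 2042.

2041-06-13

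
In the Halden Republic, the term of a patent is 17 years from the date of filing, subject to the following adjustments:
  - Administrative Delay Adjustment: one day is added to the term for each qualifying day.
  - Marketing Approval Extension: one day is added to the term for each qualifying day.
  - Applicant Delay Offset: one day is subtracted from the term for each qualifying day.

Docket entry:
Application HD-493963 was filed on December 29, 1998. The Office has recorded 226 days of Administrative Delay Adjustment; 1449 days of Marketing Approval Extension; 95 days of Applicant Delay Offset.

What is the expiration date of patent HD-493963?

Base term: filing date + 17 years → 29 December 2015.
Administrative Delay Adjustment: +226 days → 11 August 2016.
Marketing Approval Extension: +1449 days → 30 July 2020.
Applicant Delay Offset: −95 days → 26 April 2020.

2020-04-26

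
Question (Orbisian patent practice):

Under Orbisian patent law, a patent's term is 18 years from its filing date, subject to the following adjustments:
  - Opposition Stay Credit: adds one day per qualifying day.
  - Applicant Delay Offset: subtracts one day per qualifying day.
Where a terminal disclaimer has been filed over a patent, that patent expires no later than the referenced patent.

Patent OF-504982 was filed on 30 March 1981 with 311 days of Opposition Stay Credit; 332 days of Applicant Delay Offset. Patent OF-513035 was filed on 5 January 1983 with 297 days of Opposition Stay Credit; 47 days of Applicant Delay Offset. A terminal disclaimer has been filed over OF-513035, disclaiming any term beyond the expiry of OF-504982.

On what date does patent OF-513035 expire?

Natural term of OF-513035:
  Base: filing + 18 years → 5 January 2001.
  Opposition Stay Credit: +297 days → 29 October 2001.
  Applicant Delay Offset: −47 days → 12 September 2001.
Expiry of referenced patent OF-504982:
  Base: filing + 18 years → 30 March 1999.
  Opposition Stay Credit: +311 days → 4 February 2000.
  Applicant Delay Offset: −332 days → 9 March 1999.
Terminal disclaimer: OF-513035 expires on the earlier of 12 September 2001 and 9 March 1999.

March 9, 1999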